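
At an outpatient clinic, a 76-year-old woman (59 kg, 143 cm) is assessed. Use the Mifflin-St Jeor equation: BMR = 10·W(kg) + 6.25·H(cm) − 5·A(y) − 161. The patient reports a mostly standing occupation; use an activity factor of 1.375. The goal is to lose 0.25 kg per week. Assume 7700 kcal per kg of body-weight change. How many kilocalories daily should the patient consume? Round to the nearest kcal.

1021 kilocalories daily

Mifflin-St Jeor (female): BMR = 10(59) + 6.25(143) − 5(76) − 161 = 590 + 893.75 − 380 − 161 = 942.75 kcal/day.
TEE = 942.75 × 1.375 = 1296.2813 kcal/day.
Required daily deficit = 0.25 × 7700 ÷ 7 = 275 kcal/day.
Target intake = 1296.2813 − 275 = 1021.2813 kcal/day.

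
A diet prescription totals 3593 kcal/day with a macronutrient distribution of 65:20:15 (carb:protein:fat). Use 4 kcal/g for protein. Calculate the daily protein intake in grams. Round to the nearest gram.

180 g/day

Protein energy = 20% × 3593 = 718.6 kcal.
At 4 kcal/g: 718.6 ÷ 4 = 179.65 g.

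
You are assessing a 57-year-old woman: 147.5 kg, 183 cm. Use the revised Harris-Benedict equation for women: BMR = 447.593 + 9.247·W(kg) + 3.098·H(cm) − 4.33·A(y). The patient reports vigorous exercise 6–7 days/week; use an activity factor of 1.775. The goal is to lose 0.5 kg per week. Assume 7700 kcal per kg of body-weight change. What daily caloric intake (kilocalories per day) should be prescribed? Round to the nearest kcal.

3234 kilocalories per day

Harris-Benedict: BMR = 447.593 + 9.247(147.5) + 3.098(183) − 4.33(57) = 2131.6495 kcal/day.
TEE = 2131.6495 × 1.775 = 3783.6779 kcal/day.
Required daily deficit = 0.5 × 7700 ÷ 7 = 550 kcal/day.
Target intake = 3783.6779 − 550 = 3233.6779 kcal/day.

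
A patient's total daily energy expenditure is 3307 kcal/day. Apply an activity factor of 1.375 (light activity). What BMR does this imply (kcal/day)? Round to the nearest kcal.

BMR = TEE ÷ activity factor = 3307 ÷ 1.375 = 2405.0909 kcal/day.

2405 kcal/day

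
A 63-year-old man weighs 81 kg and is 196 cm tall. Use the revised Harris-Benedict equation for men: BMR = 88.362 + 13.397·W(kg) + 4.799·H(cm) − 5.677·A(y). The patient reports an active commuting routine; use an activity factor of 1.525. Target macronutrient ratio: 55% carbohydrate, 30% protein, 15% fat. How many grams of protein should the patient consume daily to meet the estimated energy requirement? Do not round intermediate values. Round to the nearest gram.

Harris-Benedict: BMR = 88.362 + 13.397(81) + 4.799(196) − 5.677(63) = 1756.472 kcal/day.
TEE = 1756.472 × 1.525 = 2678.6198 kcal/day.
Protein energy = 30% × 2678.6198 = 803.5859 kcal.
Protein = 803.5859 ÷ 4 kcal/g = 200.8965 g.

201 g/day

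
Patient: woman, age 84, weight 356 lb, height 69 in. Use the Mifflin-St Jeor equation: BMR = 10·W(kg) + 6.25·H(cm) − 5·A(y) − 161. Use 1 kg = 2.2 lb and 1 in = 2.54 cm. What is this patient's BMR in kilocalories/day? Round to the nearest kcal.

Convert to metric: weight = 356 ÷ 2.2 = 161.8182 kg; height = 69 × 2.54 = 175.26 cm.
Mifflin-St Jeor (female): BMR = 10(161.8182) + 6.25(175.26) − 5(84) − 161 = 1618.1818 + 1095.375 − 420 − 161 = 2132.5568 kcal/day.

2133 kilocalories/day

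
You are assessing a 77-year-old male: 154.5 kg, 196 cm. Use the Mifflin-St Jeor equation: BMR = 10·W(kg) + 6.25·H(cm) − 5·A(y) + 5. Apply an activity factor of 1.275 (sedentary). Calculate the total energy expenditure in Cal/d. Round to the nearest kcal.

3047 Cal/d

Mifflin-St Jeor (male): BMR = 10(154.5) + 6.25(196) − 5(77) + 5 = 1545 + 1225 − 385 + 5 = 2390 kcal/day.
TEE = BMR × activity factor = 2390 × 1.275 = 3047.25 kcal/day.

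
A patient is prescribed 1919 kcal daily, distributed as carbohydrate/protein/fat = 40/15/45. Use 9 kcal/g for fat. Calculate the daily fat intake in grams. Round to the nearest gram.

Fat energy = 45% × 1919 = 863.55 kcal.
At 9 kcal/g: 863.55 ÷ 9 = 95.95 g.

96 g/day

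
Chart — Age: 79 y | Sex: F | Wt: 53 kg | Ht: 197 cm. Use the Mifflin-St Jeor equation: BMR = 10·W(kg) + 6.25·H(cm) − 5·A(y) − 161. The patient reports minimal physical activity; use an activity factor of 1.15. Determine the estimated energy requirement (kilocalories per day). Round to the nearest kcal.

1386 kilocalories per day

Mifflin-St Jeor (female): BMR = 10(53) + 6.25(197) − 5(79) − 161 = 530 + 1231.25 − 395 − 161 = 1205.25 kcal/day.
TEE = BMR × activity factor = 1205.25 × 1.15 = 1386.0375 kcal/day.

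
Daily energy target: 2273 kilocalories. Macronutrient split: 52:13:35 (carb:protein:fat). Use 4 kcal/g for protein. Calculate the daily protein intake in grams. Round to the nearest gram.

Protein energy = 13% × 2273 = 295.49 kcal.
At 4 kcal/g: 295.49 ÷ 4 = 73.8725 g.

74 g/day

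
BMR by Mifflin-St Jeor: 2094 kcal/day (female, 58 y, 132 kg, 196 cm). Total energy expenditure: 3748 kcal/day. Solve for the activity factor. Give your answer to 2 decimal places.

1.79

Activity factor = TEE ÷ BMR = 3748 ÷ 2094 = 1.79.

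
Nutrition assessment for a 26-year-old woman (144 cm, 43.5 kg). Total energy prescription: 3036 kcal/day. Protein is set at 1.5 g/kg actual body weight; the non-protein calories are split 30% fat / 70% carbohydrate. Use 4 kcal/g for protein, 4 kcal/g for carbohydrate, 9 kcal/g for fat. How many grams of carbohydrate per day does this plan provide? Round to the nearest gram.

Protein = 1.5 × 43.5 = 65.25 g → 65.25 × 4 = 261 kcal.
Non-protein calories = 3036 − 261 = 2775 kcal.
Fat: 30% × 2775 = 832.5 kcal; carbohydrate: 1942.5 kcal.
Carbohydrate: 1942.5 kcal ÷ 4 kcal/g = 485.625 g.

486 g/day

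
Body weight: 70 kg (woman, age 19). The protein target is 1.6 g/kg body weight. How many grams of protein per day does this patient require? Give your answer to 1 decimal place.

Protein = 1.6 g/kg × 70 kg = 112 g/day.

112.0 g/day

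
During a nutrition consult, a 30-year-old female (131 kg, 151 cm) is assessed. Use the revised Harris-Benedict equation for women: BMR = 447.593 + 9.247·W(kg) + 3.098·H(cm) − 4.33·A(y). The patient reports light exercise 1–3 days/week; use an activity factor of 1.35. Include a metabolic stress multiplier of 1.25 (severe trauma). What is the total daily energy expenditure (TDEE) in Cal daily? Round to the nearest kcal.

3370 Cal daily

Harris-Benedict: BMR = 447.593 + 9.247(131) + 3.098(151) − 4.33(30) = 1996.848 kcal/day.
TEE = BMR × activity factor = 1996.848 × 1.35 = 2695.7448 kcal/day.
Apply stress factor: 2695.7448 × 1.25 = 3369.681 kcal/day.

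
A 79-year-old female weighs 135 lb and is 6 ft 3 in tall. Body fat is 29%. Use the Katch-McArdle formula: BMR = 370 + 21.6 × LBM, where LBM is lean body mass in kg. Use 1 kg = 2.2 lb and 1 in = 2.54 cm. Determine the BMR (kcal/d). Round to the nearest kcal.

Convert to metric: weight = 135 ÷ 2.2 = 61.3636 kg; height = (6×12 + 3) × 2.54 = 75 × 2.54 = 190.5 cm.
LBM = 61.3636 × (1 − 0.29) = 43.5682 kg. Katch-McArdle: BMR = 370 + 21.6 × 43.5682 = 1311.0727 kcal/day.

1311 kcal/d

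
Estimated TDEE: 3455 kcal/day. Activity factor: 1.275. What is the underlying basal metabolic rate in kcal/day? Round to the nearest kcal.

2710 kcal/day

BMR = TEE ÷ activity factor = 3455 ÷ 1.275 = 2709.8039 kcal/day.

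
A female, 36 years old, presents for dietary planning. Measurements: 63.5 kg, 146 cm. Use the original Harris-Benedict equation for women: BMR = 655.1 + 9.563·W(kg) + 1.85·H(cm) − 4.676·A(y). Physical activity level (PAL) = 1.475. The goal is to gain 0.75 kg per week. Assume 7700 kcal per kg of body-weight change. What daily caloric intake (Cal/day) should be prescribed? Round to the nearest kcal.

Harris-Benedict: BMR = 655.1 + 9.563(63.5) + 1.85(146) − 4.676(36) = 1364.1145 kcal/day.
TEE = 1364.1145 × 1.475 = 2012.0689 kcal/day.
Required daily surplus = 0.75 × 7700 ÷ 7 = 825 kcal/day.
Target intake = 2012.0689 + 825 = 2837.0689 kcal/day.

2837 Cal/day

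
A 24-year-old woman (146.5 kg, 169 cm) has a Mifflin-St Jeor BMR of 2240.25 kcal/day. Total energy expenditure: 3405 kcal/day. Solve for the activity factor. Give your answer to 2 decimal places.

Activity factor = TEE ÷ BMR = 3405 ÷ 2240.25 = 1.52.

1.52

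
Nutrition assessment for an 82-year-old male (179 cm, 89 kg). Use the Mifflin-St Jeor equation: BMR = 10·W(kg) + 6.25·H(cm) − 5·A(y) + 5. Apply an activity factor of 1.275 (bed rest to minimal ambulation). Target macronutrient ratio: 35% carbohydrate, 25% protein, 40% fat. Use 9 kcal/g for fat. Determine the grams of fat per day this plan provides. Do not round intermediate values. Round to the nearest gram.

Mifflin-St Jeor (male): BMR = 10(89) + 6.25(179) − 5(82) + 5 = 890 + 1118.75 − 410 + 5 = 1603.75 kcal/day.
TEE = 1603.75 × 1.275 = 2044.7813 kcal/day.
Fat energy = 40% × 2044.7813 = 817.9125 kcal.
Fat = 817.9125 ÷ 9 kcal/g = 90.8792 g.

91 g/day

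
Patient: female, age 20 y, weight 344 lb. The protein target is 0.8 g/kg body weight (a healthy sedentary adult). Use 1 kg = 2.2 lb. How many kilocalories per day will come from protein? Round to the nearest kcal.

Weight in kg = 344 ÷ 2.2 = 156.3636 kg.
Protein = 0.8 g/kg × 156.3636 kg = 125.0909 g/day.
Protein energy = 125.0909 g × 4 kcal/g = 500.3636 kcal/day.

500 kcal/day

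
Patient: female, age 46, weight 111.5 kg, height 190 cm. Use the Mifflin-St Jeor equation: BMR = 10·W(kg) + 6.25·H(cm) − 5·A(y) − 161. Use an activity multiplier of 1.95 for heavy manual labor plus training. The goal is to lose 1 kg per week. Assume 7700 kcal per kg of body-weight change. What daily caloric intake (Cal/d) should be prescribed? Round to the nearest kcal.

Mifflin-St Jeor (female): BMR = 10(111.5) + 6.25(190) − 5(46) − 161 = 1115 + 1187.5 − 230 − 161 = 1911.5 kcal/day.
TEE = 1911.5 × 1.95 = 3727.425 kcal/day.
Required daily deficit = 1 × 7700 ÷ 7 = 1100 kcal/day.
Target intake = 3727.425 − 1100 = 2627.425 kcal/day.

2627 Cal/d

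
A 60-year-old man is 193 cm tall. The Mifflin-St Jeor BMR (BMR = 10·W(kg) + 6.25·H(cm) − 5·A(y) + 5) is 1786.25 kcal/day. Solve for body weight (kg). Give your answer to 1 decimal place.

87.5 kg

1786.25 = 10·W + 6.25(193) − 5(60) + 5
10·W = 1786.25 − 911.25 = 875, so W = 87.5 kg.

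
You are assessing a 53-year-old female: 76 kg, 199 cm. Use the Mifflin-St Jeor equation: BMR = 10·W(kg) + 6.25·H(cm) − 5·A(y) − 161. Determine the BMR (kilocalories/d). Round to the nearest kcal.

1578 kilocalories/d

Mifflin-St Jeor (female): BMR = 10(76) + 6.25(199) − 5(53) − 161 = 760 + 1243.75 − 265 − 161 = 1577.75 kcal/day.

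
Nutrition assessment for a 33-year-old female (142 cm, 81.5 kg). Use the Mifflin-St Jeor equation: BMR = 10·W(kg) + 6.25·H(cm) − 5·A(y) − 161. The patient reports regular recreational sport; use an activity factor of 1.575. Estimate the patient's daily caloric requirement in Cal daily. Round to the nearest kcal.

2168 Cal daily

Mifflin-St Jeor (female): BMR = 10(81.5) + 6.25(142) − 5(33) − 161 = 815 + 887.5 − 165 − 161 = 1376.5 kcal/day.
TEE = BMR × activity factor = 1376.5 × 1.575 = 2167.9875 kcal/day.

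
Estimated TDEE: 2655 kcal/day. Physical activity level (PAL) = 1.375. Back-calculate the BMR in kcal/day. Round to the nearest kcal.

1931 kcal/day

BMR = TEE ÷ activity factor = 2655 ÷ 1.375 = 1930.9091 kcal/day.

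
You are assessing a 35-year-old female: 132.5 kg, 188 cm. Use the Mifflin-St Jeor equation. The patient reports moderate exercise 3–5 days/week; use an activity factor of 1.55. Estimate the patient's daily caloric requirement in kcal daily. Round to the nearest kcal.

Mifflin-St Jeor (female): BMR = 10(132.5) + 6.25(188) − 5(35) − 161 = 1325 + 1175 − 175 − 161 = 2164 kcal/day.
TEE = BMR × activity factor = 2164 × 1.55 = 3354.2 kcal/day.

3354 kcal daily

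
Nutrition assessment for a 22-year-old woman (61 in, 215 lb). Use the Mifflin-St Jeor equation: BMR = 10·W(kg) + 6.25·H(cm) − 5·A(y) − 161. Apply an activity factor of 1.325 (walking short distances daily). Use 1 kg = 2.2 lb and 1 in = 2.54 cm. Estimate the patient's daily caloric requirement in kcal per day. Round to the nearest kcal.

Convert to metric: weight = 215 ÷ 2.2 = 97.7273 kg; height = 61 × 2.54 = 154.94 cm.
Mifflin-St Jeor (female): BMR = 10(97.7273) + 6.25(154.94) − 5(22) − 161 = 977.2727 + 968.375 − 110 − 161 = 1674.6477 kcal/day.
TEE = BMR × activity factor = 1674.6477 × 1.325 = 2218.9082 kcal/day.

2219 kcal per day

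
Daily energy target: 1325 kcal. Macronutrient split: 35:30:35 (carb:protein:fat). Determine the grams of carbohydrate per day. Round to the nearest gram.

116 g/day

Carbohydrate energy = 35% × 1325 = 463.75 kcal.
At 4 kcal/g: 463.75 ÷ 4 = 115.9375 g.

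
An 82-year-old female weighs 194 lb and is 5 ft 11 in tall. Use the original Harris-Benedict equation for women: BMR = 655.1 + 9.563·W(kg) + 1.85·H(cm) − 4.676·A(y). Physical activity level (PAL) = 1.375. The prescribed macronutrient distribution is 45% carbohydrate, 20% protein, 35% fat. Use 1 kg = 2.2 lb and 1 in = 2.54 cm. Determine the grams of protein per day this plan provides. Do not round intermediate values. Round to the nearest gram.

100 g/day

Convert to metric: weight = 194 ÷ 2.2 = 88.1818 kg; height = (5×12 + 11) × 2.54 = 71 × 2.54 = 180.34 cm.
Harris-Benedict: BMR = 655.1 + 9.563(88.1818) + 1.85(180.34) − 4.676(82) = 1448.5797 kcal/day.
TEE = 1448.5797 × 1.375 = 1991.7971 kcal/day.
Protein energy = 20% × 1991.7971 = 398.3594 kcal.
Protein = 398.3594 ÷ 4 kcal/g = 99.5899 g.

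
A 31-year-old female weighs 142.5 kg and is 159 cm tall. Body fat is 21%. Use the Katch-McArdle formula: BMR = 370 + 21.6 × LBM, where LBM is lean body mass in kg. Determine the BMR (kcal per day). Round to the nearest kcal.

2802 kcal per day

LBM = 142.5 × (1 − 0.21) = 112.575 kg. Katch-McArdle: BMR = 370 + 21.6 × 112.575 = 2801.62 kcal/day.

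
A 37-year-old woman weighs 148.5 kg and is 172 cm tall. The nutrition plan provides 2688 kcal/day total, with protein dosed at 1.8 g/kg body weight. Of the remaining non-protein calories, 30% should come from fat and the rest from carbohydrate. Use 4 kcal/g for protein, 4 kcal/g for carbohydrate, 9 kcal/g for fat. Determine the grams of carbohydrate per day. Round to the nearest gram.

283 g/day

Protein = 1.8 × 148.5 = 267.3 g → 267.3 × 4 = 1069.2 kcal.
Non-protein calories = 2688 − 1069.2 = 1618.8 kcal.
Fat: 30% × 1618.8 = 485.64 kcal; carbohydrate: 1133.16 kcal.
Carbohydrate: 1133.16 kcal ÷ 4 kcal/g = 283.29 g.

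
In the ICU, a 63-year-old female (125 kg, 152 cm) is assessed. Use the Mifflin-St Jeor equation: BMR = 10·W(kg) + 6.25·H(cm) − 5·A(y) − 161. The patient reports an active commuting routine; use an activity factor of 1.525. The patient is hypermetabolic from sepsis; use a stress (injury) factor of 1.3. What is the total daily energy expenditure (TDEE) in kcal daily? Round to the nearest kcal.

3418 kcal daily

Mifflin-St Jeor (female): BMR = 10(125) + 6.25(152) − 5(63) − 161 = 1250 + 950 − 315 − 161 = 1724 kcal/day.
TEE = BMR × activity factor = 1724 × 1.525 = 2629.1 kcal/day.
Apply stress factor: 2629.1 × 1.3 = 3417.83 kcal/day.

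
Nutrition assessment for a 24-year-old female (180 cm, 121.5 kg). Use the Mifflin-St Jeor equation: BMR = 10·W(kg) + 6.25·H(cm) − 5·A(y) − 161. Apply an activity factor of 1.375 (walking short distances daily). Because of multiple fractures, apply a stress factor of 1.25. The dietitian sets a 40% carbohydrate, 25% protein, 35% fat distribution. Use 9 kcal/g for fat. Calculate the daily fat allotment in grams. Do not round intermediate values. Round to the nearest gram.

Mifflin-St Jeor (female): BMR = 10(121.5) + 6.25(180) − 5(24) − 161 = 1215 + 1125 − 120 − 161 = 2059 kcal/day.
TEE = 2059 × 1.375 = 2831.125 kcal/day.
With stress factor 1.25: 2831.125 × 1.25 = 3538.9063 kcal/day.
Fat energy = 35% × 3538.9063 = 1238.6172 kcal.
Fat = 1238.6172 ÷ 9 kcal/g = 137.6241 g.

138 g/day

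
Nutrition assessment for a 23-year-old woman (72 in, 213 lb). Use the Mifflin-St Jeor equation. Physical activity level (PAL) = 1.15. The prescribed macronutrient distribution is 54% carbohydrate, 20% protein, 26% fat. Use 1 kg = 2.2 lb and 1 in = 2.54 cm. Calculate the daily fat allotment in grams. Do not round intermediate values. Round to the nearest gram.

Convert to metric: weight = 213 ÷ 2.2 = 96.8182 kg; height = 72 × 2.54 = 182.88 cm.
Mifflin-St Jeor (female): BMR = 10(96.8182) + 6.25(182.88) − 5(23) − 161 = 968.1818 + 1143 − 115 − 161 = 1835.1818 kcal/day.
TEE = 1835.1818 × 1.15 = 2110.4591 kcal/day.
Fat energy = 26% × 2110.4591 = 548.7194 kcal.
Fat = 548.7194 ÷ 9 kcal/g = 60.9688 g.

61 g/day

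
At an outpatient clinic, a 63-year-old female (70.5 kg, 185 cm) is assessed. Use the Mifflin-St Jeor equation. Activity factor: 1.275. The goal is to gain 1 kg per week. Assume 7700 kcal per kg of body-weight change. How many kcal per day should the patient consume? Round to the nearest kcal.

2866 kcal per day

Mifflin-St Jeor (female): BMR = 10(70.5) + 6.25(185) − 5(63) − 161 = 705 + 1156.25 − 315 − 161 = 1385.25 kcal/day.
TEE = 1385.25 × 1.275 = 1766.1938 kcal/day.
Required daily surplus = 1 × 7700 ÷ 7 = 1100 kcal/day.
Target intake = 1766.1938 + 1100 = 2866.1938 kcal/day.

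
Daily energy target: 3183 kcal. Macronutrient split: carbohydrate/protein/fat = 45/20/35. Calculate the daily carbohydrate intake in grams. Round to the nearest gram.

Carbohydrate energy = 45% × 3183 = 1432.35 kcal.
At 4 kcal/g: 1432.35 ÷ 4 = 358.0875 g.

358 g/day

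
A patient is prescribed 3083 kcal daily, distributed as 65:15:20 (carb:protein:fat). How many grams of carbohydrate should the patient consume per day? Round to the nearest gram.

501 g/day

Carbohydrate energy = 65% × 3083 = 2003.95 kcal.
At 4 kcal/g: 2003.95 ÷ 4 = 500.9875 g.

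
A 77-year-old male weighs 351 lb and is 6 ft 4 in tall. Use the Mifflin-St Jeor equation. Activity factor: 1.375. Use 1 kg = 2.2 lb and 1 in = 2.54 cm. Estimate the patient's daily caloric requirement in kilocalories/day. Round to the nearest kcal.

3330 kilocalories/day

Convert to metric: weight = 351 ÷ 2.2 = 159.5455 kg; height = (6×12 + 4) × 2.54 = 76 × 2.54 = 193.04 cm.
Mifflin-St Jeor (male): BMR = 10(159.5455) + 6.25(193.04) − 5(77) + 5 = 1595.4545 + 1206.5 − 385 + 5 = 2421.9545 kcal/day.
TEE = BMR × activity factor = 2421.9545 × 1.375 = 3330.1875 kcal/day.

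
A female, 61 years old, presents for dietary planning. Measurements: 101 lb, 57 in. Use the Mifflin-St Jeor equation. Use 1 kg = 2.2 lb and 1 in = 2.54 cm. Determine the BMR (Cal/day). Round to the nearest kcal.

Convert to metric: weight = 101 ÷ 2.2 = 45.9091 kg; height = 57 × 2.54 = 144.78 cm.
Mifflin-St Jeor (female): BMR = 10(45.9091) + 6.25(144.78) − 5(61) − 161 = 459.0909 + 904.875 − 305 − 161 = 897.9659 kcal/day.

898 Cal/day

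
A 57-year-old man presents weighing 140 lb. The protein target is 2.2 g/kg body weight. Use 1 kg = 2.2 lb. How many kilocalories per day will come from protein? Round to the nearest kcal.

560 kcal/day

Weight in kg = 140 ÷ 2.2 = 63.6364 kg.
Protein = 2.2 g/kg × 63.6364 kg = 140 g/day.
Protein energy = 140 g × 4 kcal/g = 560 kcal/day.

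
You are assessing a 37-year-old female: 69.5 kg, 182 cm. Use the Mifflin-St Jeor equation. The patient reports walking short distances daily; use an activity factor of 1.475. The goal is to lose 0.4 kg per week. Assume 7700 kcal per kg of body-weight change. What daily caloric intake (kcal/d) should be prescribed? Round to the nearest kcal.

1753 kcal/d

Mifflin-St Jeor (female): BMR = 10(69.5) + 6.25(182) − 5(37) − 161 = 695 + 1137.5 − 185 − 161 = 1486.5 kcal/day.
TEE = 1486.5 × 1.475 = 2192.5875 kcal/day.
Required daily deficit = 0.4 × 7700 ÷ 7 = 440 kcal/day.
Target intake = 2192.5875 − 440 = 1752.5875 kcal/day.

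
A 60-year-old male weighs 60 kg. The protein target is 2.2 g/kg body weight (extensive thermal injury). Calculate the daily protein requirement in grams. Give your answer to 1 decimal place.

Protein = 2.2 g/kg × 60 kg = 132 g/day.

132.0 g/day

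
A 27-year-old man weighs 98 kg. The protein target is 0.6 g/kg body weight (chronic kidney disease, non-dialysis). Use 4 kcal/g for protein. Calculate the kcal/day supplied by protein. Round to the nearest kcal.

Protein = 0.6 g/kg × 98 kg = 58.8 g/day.
Protein energy = 58.8 g × 4 kcal/g = 235.2 kcal/day.

235 kcal/day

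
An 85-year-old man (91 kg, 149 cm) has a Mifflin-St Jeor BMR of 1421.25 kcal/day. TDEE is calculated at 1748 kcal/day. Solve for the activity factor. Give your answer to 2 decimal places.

Activity factor = TEE ÷ BMR = 1748 ÷ 1421.25 = 1.23.

1.23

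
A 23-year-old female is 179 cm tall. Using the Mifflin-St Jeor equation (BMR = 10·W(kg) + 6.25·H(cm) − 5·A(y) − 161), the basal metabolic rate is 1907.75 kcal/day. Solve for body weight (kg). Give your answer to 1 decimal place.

106.5 kg

1907.75 = 10·W + 6.25(179) − 5(23) − 161
10·W = 1907.75 − 842.75 = 1065, so W = 106.5 kg.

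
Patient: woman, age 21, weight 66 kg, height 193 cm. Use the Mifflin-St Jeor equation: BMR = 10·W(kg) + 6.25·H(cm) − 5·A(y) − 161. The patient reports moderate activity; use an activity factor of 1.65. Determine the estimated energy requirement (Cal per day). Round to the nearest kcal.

Mifflin-St Jeor (female): BMR = 10(66) + 6.25(193) − 5(21) − 161 = 660 + 1206.25 − 105 − 161 = 1600.25 kcal/day.
TEE = BMR × activity factor = 1600.25 × 1.65 = 2640.4125 kcal/day.

2640 Cal per day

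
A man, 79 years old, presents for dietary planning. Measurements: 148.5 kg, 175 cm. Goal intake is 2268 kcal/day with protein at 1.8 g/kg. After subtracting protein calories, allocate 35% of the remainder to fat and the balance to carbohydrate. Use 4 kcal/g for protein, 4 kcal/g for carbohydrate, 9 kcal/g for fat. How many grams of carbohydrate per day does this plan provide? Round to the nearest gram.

195 g/day

Protein = 1.8 × 148.5 = 267.3 g → 267.3 × 4 = 1069.2 kcal.
Non-protein calories = 2268 − 1069.2 = 1198.8 kcal.
Fat: 35% × 1198.8 = 419.58 kcal; carbohydrate: 779.22 kcal.
Carbohydrate: 779.22 kcal ÷ 4 kcal/g = 194.805 g.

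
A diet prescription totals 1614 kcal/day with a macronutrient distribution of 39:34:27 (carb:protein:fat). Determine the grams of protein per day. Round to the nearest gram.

Protein energy = 34% × 1614 = 548.76 kcal.
At 4 kcal/g: 548.76 ÷ 4 = 137.19 g.

137 g/day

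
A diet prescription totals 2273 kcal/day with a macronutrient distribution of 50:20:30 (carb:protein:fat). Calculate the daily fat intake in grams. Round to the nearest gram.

76 g/day

Fat energy = 30% × 2273 = 681.9 kcal.
At 9 kcal/g: 681.9 ÷ 9 = 75.7667 g.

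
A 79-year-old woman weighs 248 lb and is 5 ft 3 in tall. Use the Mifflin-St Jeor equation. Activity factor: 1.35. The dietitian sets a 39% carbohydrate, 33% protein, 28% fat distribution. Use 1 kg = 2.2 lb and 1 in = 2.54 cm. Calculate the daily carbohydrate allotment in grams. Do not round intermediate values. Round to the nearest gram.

Convert to metric: weight = 248 ÷ 2.2 = 112.7273 kg; height = (5×12 + 3) × 2.54 = 63 × 2.54 = 160.02 cm.
Mifflin-St Jeor (female): BMR = 10(112.7273) + 6.25(160.02) − 5(79) − 161 = 1127.2727 + 1000.125 − 395 − 161 = 1571.3977 kcal/day.
TEE = 1571.3977 × 1.35 = 2121.3869 kcal/day.
Carbohydrate energy = 39% × 2121.3869 = 827.3409 kcal.
Carbohydrate = 827.3409 ÷ 4 kcal/g = 206.8352 g.

207 g/day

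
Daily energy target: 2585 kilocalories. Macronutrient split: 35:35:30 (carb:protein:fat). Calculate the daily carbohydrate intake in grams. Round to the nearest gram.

226 g/day

Carbohydrate energy = 35% × 2585 = 904.75 kcal.
At 4 kcal/g: 904.75 ÷ 4 = 226.1875 g.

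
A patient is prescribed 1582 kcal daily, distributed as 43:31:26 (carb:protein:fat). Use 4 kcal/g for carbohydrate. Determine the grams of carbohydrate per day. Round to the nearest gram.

170 g/day

Carbohydrate energy = 43% × 1582 = 680.26 kcal.
At 4 kcal/g: 680.26 ÷ 4 = 170.065 g.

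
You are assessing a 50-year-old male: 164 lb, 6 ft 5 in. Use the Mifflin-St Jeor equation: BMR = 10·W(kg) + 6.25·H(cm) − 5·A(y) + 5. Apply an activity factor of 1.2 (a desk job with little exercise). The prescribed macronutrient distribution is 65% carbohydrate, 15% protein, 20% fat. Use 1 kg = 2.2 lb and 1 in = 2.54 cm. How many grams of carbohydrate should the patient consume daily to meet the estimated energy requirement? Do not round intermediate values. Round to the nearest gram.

336 g/day

Convert to metric: weight = 164 ÷ 2.2 = 74.5455 kg; height = (6×12 + 5) × 2.54 = 77 × 2.54 = 195.58 cm.
Mifflin-St Jeor (male): BMR = 10(74.5455) + 6.25(195.58) − 5(50) + 5 = 745.4545 + 1222.375 − 250 + 5 = 1722.8295 kcal/day.
TEE = 1722.8295 × 1.2 = 2067.3955 kcal/day.
Carbohydrate energy = 65% × 2067.3955 = 1343.807 kcal.
Carbohydrate = 1343.807 ÷ 4 kcal/g = 335.9518 g.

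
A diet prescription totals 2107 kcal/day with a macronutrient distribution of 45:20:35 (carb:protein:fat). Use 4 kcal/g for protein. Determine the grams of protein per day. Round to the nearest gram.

Protein energy = 20% × 2107 = 421.4 kcal.
At 4 kcal/g: 421.4 ÷ 4 = 105.35 g.

105 g/day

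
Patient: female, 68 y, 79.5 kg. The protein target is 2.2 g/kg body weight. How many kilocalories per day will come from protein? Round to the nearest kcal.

Protein = 2.2 g/kg × 79.5 kg = 174.9 g/day.
Protein energy = 174.9 g × 4 kcal/g = 699.6 kcal/day.

700 kcal/day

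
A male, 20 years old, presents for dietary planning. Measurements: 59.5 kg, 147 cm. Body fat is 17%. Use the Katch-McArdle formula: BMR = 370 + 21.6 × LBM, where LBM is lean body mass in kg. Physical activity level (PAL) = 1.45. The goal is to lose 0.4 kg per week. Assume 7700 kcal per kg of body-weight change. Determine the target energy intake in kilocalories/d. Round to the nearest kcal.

1643 kilocalories/d

LBM = 59.5 × (1 − 0.17) = 49.385 kg. Katch-McArdle: BMR = 370 + 21.6 × 49.385 = 1436.716 kcal/day.
TEE = 1436.716 × 1.45 = 2083.2382 kcal/day.
Required daily deficit = 0.4 × 7700 ÷ 7 = 440 kcal/day.
Target intake = 2083.2382 − 440 = 1643.2382 kcal/day.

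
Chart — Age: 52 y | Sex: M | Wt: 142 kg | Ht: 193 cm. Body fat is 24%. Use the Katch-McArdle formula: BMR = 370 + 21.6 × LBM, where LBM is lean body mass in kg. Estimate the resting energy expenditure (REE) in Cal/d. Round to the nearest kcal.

2701 Cal/d

LBM = 142 × (1 − 0.24) = 107.92 kg. Katch-McArdle: BMR = 370 + 21.6 × 107.92 = 2701.072 kcal/day.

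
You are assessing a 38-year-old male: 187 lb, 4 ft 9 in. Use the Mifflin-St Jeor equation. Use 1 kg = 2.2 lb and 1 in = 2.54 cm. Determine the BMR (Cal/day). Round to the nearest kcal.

Convert to metric: weight = 187 ÷ 2.2 = 85 kg; height = (4×12 + 9) × 2.54 = 57 × 2.54 = 144.78 cm.
Mifflin-St Jeor (male): BMR = 10(85) + 6.25(144.78) − 5(38) + 5 = 850 + 904.875 − 190 + 5 = 1569.875 kcal/day.

1570 Cal/day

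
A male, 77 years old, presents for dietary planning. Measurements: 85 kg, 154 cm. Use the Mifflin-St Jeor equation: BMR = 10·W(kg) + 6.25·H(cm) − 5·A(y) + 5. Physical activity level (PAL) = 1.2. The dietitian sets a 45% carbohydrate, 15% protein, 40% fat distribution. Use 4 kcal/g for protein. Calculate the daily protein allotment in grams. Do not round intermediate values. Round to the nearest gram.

Mifflin-St Jeor (male): BMR = 10(85) + 6.25(154) − 5(77) + 5 = 850 + 962.5 − 385 + 5 = 1432.5 kcal/day.
TEE = 1432.5 × 1.2 = 1719 kcal/day.
Protein energy = 15% × 1719 = 257.85 kcal.
Protein = 257.85 ÷ 4 kcal/g = 64.4625 g.

64 g/day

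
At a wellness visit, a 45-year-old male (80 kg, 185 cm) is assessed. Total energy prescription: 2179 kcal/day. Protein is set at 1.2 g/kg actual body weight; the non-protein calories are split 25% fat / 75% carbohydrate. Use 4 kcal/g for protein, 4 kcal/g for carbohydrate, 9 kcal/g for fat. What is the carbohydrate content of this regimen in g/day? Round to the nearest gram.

337 g/day

Protein = 1.2 × 80 = 96 g → 96 × 4 = 384 kcal.
Non-protein calories = 2179 − 384 = 1795 kcal.
Fat: 25% × 1795 = 448.75 kcal; carbohydrate: 1346.25 kcal.
Carbohydrate: 1346.25 kcal ÷ 4 kcal/g = 336.5625 g.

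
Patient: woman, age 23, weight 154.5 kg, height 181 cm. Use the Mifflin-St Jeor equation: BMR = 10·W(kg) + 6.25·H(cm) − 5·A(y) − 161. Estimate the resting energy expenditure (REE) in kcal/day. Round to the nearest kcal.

2400 kcal/day

Mifflin-St Jeor (female): BMR = 10(154.5) + 6.25(181) − 5(23) − 161 = 1545 + 1131.25 − 115 − 161 = 2400.25 kcal/day.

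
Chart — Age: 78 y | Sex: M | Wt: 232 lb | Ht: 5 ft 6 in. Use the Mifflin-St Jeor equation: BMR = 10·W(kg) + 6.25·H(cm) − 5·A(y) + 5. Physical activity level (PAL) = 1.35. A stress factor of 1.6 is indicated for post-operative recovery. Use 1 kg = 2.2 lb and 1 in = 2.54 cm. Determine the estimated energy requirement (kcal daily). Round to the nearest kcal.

Convert to metric: weight = 232 ÷ 2.2 = 105.4545 kg; height = (5×12 + 6) × 2.54 = 66 × 2.54 = 167.64 cm.
Mifflin-St Jeor (male): BMR = 10(105.4545) + 6.25(167.64) − 5(78) + 5 = 1054.5455 + 1047.75 − 390 + 5 = 1717.2955 kcal/day.
TEE = BMR × activity factor = 1717.2955 × 1.35 = 2318.3489 kcal/day.
Apply stress factor: 2318.3489 × 1.6 = 3709.3582 kcal/day.

3709 kcal daily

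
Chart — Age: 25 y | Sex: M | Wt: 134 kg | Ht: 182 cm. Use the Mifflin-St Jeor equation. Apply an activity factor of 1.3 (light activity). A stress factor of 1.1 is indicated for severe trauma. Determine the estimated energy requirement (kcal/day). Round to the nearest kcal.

Mifflin-St Jeor (male): BMR = 10(134) + 6.25(182) − 5(25) + 5 = 1340 + 1137.5 − 125 + 5 = 2357.5 kcal/day.
TEE = BMR × activity factor = 2357.5 × 1.3 = 3064.75 kcal/day.
Apply stress factor: 3064.75 × 1.1 = 3371.225 kcal/day.

3371 kcal/day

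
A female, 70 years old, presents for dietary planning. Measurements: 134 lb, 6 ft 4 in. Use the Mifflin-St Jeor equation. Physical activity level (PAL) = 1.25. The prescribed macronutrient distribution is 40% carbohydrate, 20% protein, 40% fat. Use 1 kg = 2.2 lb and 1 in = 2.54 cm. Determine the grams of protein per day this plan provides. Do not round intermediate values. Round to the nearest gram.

Convert to metric: weight = 134 ÷ 2.2 = 60.9091 kg; height = (6×12 + 4) × 2.54 = 76 × 2.54 = 193.04 cm.
Mifflin-St Jeor (female): BMR = 10(60.9091) + 6.25(193.04) − 5(70) − 161 = 609.0909 + 1206.5 − 350 − 161 = 1304.5909 kcal/day.
TEE = 1304.5909 × 1.25 = 1630.7386 kcal/day.
Protein energy = 20% × 1630.7386 = 326.1477 kcal.
Protein = 326.1477 ÷ 4 kcal/g = 81.5369 g.

82 g/day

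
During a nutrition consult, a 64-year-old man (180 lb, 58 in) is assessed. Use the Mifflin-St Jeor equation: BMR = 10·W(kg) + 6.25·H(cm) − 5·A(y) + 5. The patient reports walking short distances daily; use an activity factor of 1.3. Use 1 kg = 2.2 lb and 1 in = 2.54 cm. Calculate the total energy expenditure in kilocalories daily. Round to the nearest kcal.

Convert to metric: weight = 180 ÷ 2.2 = 81.8182 kg; height = 58 × 2.54 = 147.32 cm.
Mifflin-St Jeor (male): BMR = 10(81.8182) + 6.25(147.32) − 5(64) + 5 = 818.1818 + 920.75 − 320 + 5 = 1423.9318 kcal/day.
TEE = BMR × activity factor = 1423.9318 × 1.3 = 1851.1114 kcal/day.

1851 kilocalories daily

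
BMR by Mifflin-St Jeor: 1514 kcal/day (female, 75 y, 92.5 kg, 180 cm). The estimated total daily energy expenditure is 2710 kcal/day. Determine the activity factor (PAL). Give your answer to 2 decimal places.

1.79

Activity factor = TEE ÷ BMR = 2710 ÷ 1514 = 1.79.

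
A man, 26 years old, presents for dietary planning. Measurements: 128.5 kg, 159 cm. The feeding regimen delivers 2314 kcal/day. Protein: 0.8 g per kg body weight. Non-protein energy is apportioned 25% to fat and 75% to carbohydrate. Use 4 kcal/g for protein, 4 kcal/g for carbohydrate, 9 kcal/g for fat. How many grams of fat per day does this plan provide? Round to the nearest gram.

53 g/day

Protein = 0.8 × 128.5 = 102.8 g → 102.8 × 4 = 411.2 kcal.
Non-protein calories = 2314 − 411.2 = 1902.8 kcal.
Fat: 25% × 1902.8 = 475.7 kcal; carbohydrate: 1427.1 kcal.
Fat: 475.7 kcal ÷ 9 kcal/g = 52.8556 g.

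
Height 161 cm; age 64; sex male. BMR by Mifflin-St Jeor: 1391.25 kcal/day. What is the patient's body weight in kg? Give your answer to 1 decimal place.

70.0 kg

1391.25 = 10·W + 6.25(161) − 5(64) + 5
10·W = 1391.25 − 691.25 = 700, so W = 70 kg.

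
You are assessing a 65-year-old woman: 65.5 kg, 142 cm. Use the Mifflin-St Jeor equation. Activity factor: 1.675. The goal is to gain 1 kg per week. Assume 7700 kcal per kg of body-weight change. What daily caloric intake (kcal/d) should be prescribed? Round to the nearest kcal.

Mifflin-St Jeor (female): BMR = 10(65.5) + 6.25(142) − 5(65) − 161 = 655 + 887.5 − 325 − 161 = 1056.5 kcal/day.
TEE = 1056.5 × 1.675 = 1769.6375 kcal/day.
Required daily surplus = 1 × 7700 ÷ 7 = 1100 kcal/day.
Target intake = 1769.6375 + 1100 = 2869.6375 kcal/day.

2870 kcal/d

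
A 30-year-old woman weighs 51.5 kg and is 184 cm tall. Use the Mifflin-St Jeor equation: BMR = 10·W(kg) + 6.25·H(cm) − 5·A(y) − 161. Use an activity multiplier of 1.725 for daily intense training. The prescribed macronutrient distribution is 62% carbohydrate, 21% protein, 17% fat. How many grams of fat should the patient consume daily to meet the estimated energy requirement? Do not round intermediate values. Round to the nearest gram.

Mifflin-St Jeor (female): BMR = 10(51.5) + 6.25(184) − 5(30) − 161 = 515 + 1150 − 150 − 161 = 1354 kcal/day.
TEE = 1354 × 1.725 = 2335.65 kcal/day.
Fat energy = 17% × 2335.65 = 397.0605 kcal.
Fat = 397.0605 ÷ 9 kcal/g = 44.1178 g.

44 g/day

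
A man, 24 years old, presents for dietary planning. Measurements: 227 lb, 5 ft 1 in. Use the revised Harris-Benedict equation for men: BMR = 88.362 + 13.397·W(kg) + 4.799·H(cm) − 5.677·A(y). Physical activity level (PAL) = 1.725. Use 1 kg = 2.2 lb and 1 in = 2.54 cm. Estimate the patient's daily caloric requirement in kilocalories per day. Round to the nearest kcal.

Convert to metric: weight = 227 ÷ 2.2 = 103.1818 kg; height = (5×12 + 1) × 2.54 = 61 × 2.54 = 154.94 cm.
Harris-Benedict: BMR = 88.362 + 13.397(103.1818) + 4.799(154.94) − 5.677(24) = 2077.9979 kcal/day.
TEE = BMR × activity factor = 2077.9979 × 1.725 = 3584.5463 kcal/day.

3585 kilocalories per day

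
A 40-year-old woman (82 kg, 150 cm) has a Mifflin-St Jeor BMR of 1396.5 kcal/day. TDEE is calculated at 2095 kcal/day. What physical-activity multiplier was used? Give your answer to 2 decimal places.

1.50

Activity factor = TEE ÷ BMR = 2095 ÷ 1396.5 = 1.5.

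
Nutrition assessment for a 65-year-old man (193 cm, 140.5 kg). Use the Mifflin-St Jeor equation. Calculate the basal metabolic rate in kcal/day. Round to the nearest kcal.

Mifflin-St Jeor (male): BMR = 10(140.5) + 6.25(193) − 5(65) + 5 = 1405 + 1206.25 − 325 + 5 = 2291.25 kcal/day.

2291 kcal/day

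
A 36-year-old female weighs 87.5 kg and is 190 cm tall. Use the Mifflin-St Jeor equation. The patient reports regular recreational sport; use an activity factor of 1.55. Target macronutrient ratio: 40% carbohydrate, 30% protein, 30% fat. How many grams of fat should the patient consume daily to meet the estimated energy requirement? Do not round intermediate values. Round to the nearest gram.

Mifflin-St Jeor (female): BMR = 10(87.5) + 6.25(190) − 5(36) − 161 = 875 + 1187.5 − 180 − 161 = 1721.5 kcal/day.
TEE = 1721.5 × 1.55 = 2668.325 kcal/day.
Fat energy = 30% × 2668.325 = 800.4975 kcal.
Fat = 800.4975 ÷ 9 kcal/g = 88.9442 g.

89 g/day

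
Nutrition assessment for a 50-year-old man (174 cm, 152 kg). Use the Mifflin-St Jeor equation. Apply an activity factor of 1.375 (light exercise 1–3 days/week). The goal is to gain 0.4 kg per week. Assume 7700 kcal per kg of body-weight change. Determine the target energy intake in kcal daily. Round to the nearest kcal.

3688 kcal daily

Mifflin-St Jeor (male): BMR = 10(152) + 6.25(174) − 5(50) + 5 = 1520 + 1087.5 − 250 + 5 = 2362.5 kcal/day.
TEE = 2362.5 × 1.375 = 3248.4375 kcal/day.
Required daily surplus = 0.4 × 7700 ÷ 7 = 440 kcal/day.
Target intake = 3248.4375 + 440 = 3688.4375 kcal/day.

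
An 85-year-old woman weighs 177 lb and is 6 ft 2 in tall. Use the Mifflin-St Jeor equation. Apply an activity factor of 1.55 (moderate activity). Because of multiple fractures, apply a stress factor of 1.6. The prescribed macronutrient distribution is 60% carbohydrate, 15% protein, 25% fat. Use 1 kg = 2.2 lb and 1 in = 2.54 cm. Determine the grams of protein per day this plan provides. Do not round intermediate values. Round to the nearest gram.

Convert to metric: weight = 177 ÷ 2.2 = 80.4545 kg; height = (6×12 + 2) × 2.54 = 74 × 2.54 = 187.96 cm.
Mifflin-St Jeor (female): BMR = 10(80.4545) + 6.25(187.96) − 5(85) − 161 = 804.5455 + 1174.75 − 425 − 161 = 1393.2955 kcal/day.
TEE = 1393.2955 × 1.55 = 2159.608 kcal/day.
With stress factor 1.6: 2159.608 × 1.6 = 3455.3727 kcal/day.
Protein energy = 15% × 3455.3727 = 518.3059 kcal.
Protein = 518.3059 ÷ 4 kcal/g = 129.5765 g.

130 g/day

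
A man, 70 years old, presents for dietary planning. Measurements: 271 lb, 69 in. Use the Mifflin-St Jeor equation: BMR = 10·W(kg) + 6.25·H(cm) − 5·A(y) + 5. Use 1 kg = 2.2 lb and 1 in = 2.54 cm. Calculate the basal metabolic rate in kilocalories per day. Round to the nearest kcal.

1982 kilocalories per day

Convert to metric: weight = 271 ÷ 2.2 = 123.1818 kg; height = 69 × 2.54 = 175.26 cm.
Mifflin-St Jeor (male): BMR = 10(123.1818) + 6.25(175.26) − 5(70) + 5 = 1231.8182 + 1095.375 − 350 + 5 = 1982.1932 kcal/day.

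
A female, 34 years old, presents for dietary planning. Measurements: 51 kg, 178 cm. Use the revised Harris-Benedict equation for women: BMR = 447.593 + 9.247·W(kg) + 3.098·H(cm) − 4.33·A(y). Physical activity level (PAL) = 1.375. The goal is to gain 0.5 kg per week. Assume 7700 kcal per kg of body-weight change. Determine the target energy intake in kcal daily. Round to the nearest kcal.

2370 kcal daily

Harris-Benedict: BMR = 447.593 + 9.247(51) + 3.098(178) − 4.33(34) = 1323.414 kcal/day.
TEE = 1323.414 × 1.375 = 1819.6943 kcal/day.
Required daily surplus = 0.5 × 7700 ÷ 7 = 550 kcal/day.
Target intake = 1819.6943 + 550 = 2369.6943 kcal/day.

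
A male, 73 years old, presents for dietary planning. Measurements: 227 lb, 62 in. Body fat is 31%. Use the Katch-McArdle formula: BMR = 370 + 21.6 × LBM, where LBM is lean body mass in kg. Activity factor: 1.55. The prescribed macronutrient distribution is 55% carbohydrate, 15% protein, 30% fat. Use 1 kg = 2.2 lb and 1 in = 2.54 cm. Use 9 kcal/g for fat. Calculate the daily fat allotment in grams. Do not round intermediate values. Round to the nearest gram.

Convert to metric: weight = 227 ÷ 2.2 = 103.1818 kg; height = 62 × 2.54 = 157.48 cm.
LBM = 103.1818 × (1 − 0.31) = 71.1955 kg. Katch-McArdle: BMR = 370 + 21.6 × 71.1955 = 1907.8218 kcal/day.
TEE = 1907.8218 × 1.55 = 2957.1238 kcal/day.
Fat energy = 30% × 2957.1238 = 887.1371 kcal.
Fat = 887.1371 ÷ 9 kcal/g = 98.5708 g.

99 g/day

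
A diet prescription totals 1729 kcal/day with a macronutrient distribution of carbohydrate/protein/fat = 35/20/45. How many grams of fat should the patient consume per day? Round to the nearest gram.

86 g/day

Fat energy = 45% × 1729 = 778.05 kcal.
At 9 kcal/g: 778.05 ÷ 9 = 86.45 g.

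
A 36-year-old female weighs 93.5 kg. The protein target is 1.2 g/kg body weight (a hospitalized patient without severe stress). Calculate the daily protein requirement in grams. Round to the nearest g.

112 g/day

Protein = 1.2 g/kg × 93.5 kg = 112.2 g/day.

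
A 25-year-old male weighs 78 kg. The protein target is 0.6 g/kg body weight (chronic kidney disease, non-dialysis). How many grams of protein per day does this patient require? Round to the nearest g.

47 g/day

Protein = 0.6 g/kg × 78 kg = 46.8 g/day.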